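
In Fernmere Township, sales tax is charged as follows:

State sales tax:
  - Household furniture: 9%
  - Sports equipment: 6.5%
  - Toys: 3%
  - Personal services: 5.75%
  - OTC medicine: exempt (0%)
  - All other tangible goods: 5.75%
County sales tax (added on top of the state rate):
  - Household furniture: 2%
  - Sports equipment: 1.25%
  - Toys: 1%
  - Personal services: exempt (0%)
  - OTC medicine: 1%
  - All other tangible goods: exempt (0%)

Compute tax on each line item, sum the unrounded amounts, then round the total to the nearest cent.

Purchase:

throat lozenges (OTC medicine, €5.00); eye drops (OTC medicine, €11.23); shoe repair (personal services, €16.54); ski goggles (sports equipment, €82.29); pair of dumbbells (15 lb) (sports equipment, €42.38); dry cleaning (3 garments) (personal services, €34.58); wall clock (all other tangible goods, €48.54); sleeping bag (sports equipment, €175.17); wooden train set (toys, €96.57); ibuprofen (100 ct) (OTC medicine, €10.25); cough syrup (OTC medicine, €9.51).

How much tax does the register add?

Throat lozenges €5.00: OTC medicine → 0% + 1% county = 1% → €0.05
Eye drops €11.23: OTC medicine → 0% + 1% county = 1% → €0.1123
Shoe repair €16.54: personal services → 5.75% + 0% county = 5.75% → €0.95105
Ski goggles €82.29: sports equipment → 6.5% + 1.25% county = 7.75% → €6.377475
Pair of dumbbells (15 lb) €42.38: sports equipment → 6.5% + 1.25% county = 7.75% → €3.28445
Dry cleaning (3 garments) €34.58: personal services → 5.75% + 0% county = 5.75% → €1.98835
Wall clock €48.54: all other tangible goods → 5.75% + 0% county = 5.75% → €2.79105
Sleeping bag €175.17: sports equipment → 6.5% + 1.25% county = 7.75% → €13.575675
Wooden train set €96.57: toys → 3% + 1% county = 4% → €3.8628
Ibuprofen (100 ct) €10.25: OTC medicine → 0% + 1% county = 1% → €0.1025
Cough syrup €9.51: OTC medicine → 0% + 1% county = 1% → €0.0951
Unrounded tax sum = €33.19075 → €33.19

€33.19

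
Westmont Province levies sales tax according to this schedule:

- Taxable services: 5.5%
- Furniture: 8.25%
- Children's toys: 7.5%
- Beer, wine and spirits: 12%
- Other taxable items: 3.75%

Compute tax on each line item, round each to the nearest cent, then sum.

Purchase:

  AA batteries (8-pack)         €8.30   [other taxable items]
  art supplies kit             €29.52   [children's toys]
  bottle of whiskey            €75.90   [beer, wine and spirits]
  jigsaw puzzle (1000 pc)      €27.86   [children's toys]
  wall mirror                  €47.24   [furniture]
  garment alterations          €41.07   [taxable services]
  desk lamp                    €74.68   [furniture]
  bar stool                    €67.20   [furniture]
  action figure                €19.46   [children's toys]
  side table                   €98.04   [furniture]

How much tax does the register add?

€41.13

AA batteries (8-pack) €8.30: other taxable items → 3.75% → €0.31
Art supplies kit €29.52: children's toys → 7.5% → €2.21
Bottle of whiskey €75.90: beer, wine and spirits → 12% → €9.11
Jigsaw puzzle (1000 pc) €27.86: children's toys → 7.5% → €2.09
Wall mirror €47.24: furniture → 8.25% → €3.90
Garment alterations €41.07: taxable services → 5.5% → €2.26
Desk lamp €74.68: furniture → 8.25% → €6.16
Bar stool €67.20: furniture → 8.25% → €5.54
Action figure €19.46: children's toys → 7.5% → €1.46
Side table €98.04: furniture → 8.25% → €8.09
Total tax = €0.31 + €2.21 + €9.11 + €2.09 + €3.90 + €2.26 + €6.16 + €5.54 + €1.46 + €8.09 = €41.13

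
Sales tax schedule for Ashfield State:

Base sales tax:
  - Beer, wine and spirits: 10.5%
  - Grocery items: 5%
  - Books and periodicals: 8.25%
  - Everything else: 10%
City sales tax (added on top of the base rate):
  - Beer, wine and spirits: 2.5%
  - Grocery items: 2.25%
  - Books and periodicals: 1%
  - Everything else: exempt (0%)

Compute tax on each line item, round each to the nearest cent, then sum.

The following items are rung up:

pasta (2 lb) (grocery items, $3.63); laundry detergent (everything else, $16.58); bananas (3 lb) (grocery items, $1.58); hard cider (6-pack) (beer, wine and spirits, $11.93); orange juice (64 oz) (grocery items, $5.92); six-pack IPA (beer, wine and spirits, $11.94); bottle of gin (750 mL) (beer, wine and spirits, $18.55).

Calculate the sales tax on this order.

Pasta (2 lb) $3.63: grocery items → 5% + 2.25% city = 7.25% → $0.26
Laundry detergent $16.58: everything else → 10% + 0% city = 10% → $1.66
Bananas (3 lb) $1.58: grocery items → 5% + 2.25% city = 7.25% → $0.11
Hard cider (6-pack) $11.93: beer, wine and spirits → 10.5% + 2.5% city = 13% → $1.55
Orange juice (64 oz) $5.92: grocery items → 5% + 2.25% city = 7.25% → $0.43
Six-pack IPA $11.94: beer, wine and spirits → 10.5% + 2.5% city = 13% → $1.55
Bottle of gin (750 mL) $18.55: beer, wine and spirits → 10.5% + 2.5% city = 13% → $2.41
Total tax = $0.26 + $1.66 + $0.11 + $1.55 + $0.43 + $1.55 + $2.41 = $7.97

$7.97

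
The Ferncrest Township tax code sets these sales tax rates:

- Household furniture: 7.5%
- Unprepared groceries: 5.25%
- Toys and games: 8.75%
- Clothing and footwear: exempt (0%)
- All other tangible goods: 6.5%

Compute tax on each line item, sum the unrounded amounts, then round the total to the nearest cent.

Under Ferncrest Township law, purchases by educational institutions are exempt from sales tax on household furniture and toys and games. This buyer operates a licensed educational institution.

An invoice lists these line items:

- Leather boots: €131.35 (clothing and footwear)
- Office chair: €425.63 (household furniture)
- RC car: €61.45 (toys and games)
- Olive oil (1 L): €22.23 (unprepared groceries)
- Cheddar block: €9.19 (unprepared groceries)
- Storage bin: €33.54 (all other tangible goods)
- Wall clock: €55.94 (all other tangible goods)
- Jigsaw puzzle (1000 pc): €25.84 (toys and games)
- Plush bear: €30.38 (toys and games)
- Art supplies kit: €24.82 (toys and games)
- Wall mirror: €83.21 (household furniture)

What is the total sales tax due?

Leather boots €131.35: clothing and footwear → 0% → €0.00
Office chair €425.63: household furniture, buyer-exempt → 0% → €0.00
RC car €61.45: toys and games, buyer-exempt → 0% → €0.00
Olive oil (1 L) €22.23: unprepared groceries → 5.25% → €1.167075
Cheddar block €9.19: unprepared groceries → 5.25% → €0.482475
Storage bin €33.54: all other tangible goods → 6.5% → €2.1801
Wall clock €55.94: all other tangible goods → 6.5% → €3.6361
Jigsaw puzzle (1000 pc) €25.84: toys and games, buyer-exempt → 0% → €0.00
Plush bear €30.38: toys and games, buyer-exempt → 0% → €0.00
Art supplies kit €24.82: toys and games, buyer-exempt → 0% → €0.00
Wall mirror €83.21: household furniture, buyer-exempt → 0% → €0.00
Unrounded tax sum = €7.46575 → €7.47

€7.47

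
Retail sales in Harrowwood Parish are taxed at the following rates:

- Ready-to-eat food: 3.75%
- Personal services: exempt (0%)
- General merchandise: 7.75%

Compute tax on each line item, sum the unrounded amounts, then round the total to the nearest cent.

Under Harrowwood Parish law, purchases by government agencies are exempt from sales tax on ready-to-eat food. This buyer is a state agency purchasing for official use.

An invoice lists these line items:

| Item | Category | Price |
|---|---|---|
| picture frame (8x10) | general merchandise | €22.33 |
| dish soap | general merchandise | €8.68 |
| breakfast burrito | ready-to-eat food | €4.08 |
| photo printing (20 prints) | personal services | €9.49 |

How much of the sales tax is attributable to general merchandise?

€2.40

Picture frame (8x10) €22.33: general merchandise → 7.75% → €1.730575
Dish soap €8.68: general merchandise → 7.75% → €0.6727
Tax on general merchandise: unrounded sum = €2.403275 → €2.40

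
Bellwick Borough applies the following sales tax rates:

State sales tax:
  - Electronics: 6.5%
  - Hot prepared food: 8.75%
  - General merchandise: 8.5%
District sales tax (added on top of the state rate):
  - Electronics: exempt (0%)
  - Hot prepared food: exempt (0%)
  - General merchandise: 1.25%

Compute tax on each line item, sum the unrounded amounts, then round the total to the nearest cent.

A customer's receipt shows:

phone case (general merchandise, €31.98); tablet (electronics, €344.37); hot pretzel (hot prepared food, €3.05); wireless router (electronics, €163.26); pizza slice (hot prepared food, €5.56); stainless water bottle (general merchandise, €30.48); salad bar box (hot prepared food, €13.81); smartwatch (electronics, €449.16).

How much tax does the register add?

Phone case €31.98: general merchandise → 8.5% + 1.25% district = 9.75% → €3.11805
Tablet €344.37: electronics → 6.5% + 0% district = 6.5% → €22.38405
Hot pretzel €3.05: hot prepared food → 8.75% + 0% district = 8.75% → €0.266875
Wireless router €163.26: electronics → 6.5% + 0% district = 6.5% → €10.6119
Pizza slice €5.56: hot prepared food → 8.75% + 0% district = 8.75% → €0.4865
Stainless water bottle €30.48: general merchandise → 8.5% + 1.25% district = 9.75% → €2.9718
Salad bar box €13.81: hot prepared food → 8.75% + 0% district = 8.75% → €1.208375
Smartwatch €449.16: electronics → 6.5% + 0% district = 6.5% → €29.1954
Unrounded tax sum = €70.24295 → €70.24

€70.24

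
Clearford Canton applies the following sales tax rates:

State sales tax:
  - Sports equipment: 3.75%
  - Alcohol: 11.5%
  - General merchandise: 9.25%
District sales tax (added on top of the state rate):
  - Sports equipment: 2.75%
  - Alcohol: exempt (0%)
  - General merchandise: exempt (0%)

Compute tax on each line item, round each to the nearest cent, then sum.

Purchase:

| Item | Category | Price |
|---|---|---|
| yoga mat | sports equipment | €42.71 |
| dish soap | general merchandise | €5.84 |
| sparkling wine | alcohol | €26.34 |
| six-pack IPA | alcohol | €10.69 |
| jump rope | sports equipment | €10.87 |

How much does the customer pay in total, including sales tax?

€104.74

Yoga mat €42.71: sports equipment → 3.75% + 2.75% district = 6.5% → €2.78
Dish soap €5.84: general merchandise → 9.25% + 0% district = 9.25% → €0.54
Sparkling wine €26.34: alcohol → 11.5% + 0% district = 11.5% → €3.03
Six-pack IPA €10.69: alcohol → 11.5% + 0% district = 11.5% → €1.23
Jump rope €10.87: sports equipment → 3.75% + 2.75% district = 6.5% → €0.71
Subtotal = €96.45; tax = €8.29; total due = €104.74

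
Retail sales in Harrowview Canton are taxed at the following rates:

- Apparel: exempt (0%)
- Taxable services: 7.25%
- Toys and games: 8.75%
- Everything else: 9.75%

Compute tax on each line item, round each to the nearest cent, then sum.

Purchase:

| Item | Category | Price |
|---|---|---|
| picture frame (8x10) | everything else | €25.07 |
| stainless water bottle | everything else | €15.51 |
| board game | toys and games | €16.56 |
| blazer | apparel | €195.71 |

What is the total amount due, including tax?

€258.25

Picture frame (8x10) €25.07: everything else → 9.75% → €2.44
Stainless water bottle €15.51: everything else → 9.75% → €1.51
Board game €16.56: toys and games → 8.75% → €1.45
Blazer €195.71: apparel → 0% → €0.00
Subtotal = €252.85; tax = €5.40; total due = €258.25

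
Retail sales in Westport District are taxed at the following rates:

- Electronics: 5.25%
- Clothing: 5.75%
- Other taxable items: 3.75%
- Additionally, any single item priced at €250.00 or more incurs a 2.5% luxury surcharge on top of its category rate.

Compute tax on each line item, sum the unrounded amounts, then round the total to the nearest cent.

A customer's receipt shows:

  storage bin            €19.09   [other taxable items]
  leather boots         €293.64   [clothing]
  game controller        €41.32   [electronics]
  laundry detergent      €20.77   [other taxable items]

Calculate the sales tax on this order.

€27.89

Storage bin €19.09: other taxable items → 3.75% → €0.715875
Leather boots €293.64: clothing → 5.75% + 2.5% surcharge = 8.25% → €24.2253
Game controller €41.32: electronics → 5.25% → €2.1693
Laundry detergent €20.77: other taxable items → 3.75% → €0.778875
Unrounded tax sum = €27.88935 → €27.89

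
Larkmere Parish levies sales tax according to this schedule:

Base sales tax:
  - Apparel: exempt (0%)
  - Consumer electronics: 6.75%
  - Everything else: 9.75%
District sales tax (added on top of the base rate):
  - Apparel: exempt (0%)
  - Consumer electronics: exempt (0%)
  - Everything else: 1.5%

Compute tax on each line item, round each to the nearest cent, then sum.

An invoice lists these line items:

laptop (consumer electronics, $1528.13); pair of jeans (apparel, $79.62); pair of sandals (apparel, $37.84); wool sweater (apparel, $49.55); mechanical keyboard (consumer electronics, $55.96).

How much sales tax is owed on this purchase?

Laptop $1528.13: consumer electronics → 6.75% + 0% district = 6.75% → $103.15
Pair of jeans $79.62: apparel → 0% + 0% district = 0% → $0.00
Pair of sandals $37.84: apparel → 0% + 0% district = 0% → $0.00
Wool sweater $49.55: apparel → 0% + 0% district = 0% → $0.00
Mechanical keyboard $55.96: consumer electronics → 6.75% + 0% district = 6.75% → $3.78
Total tax = $103.15 + $3.78 = $106.93

$106.93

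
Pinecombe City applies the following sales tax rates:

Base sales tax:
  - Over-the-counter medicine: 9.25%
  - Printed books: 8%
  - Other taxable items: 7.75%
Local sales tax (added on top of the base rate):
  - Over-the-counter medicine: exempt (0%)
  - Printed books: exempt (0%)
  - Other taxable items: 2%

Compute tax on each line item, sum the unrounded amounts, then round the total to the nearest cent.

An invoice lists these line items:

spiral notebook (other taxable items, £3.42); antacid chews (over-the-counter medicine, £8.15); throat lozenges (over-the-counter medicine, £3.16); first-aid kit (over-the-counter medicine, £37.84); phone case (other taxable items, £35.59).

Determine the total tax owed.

£8.35

Spiral notebook £3.42: other taxable items → 7.75% + 2% local = 9.75% → £0.33345
Antacid chews £8.15: over-the-counter medicine → 9.25% + 0% local = 9.25% → £0.753875
Throat lozenges £3.16: over-the-counter medicine → 9.25% + 0% local = 9.25% → £0.2923
First-aid kit £37.84: over-the-counter medicine → 9.25% + 0% local = 9.25% → £3.5002
Phone case £35.59: other taxable items → 7.75% + 2% local = 9.75% → £3.470025
Unrounded tax sum = £8.34985 → £8.35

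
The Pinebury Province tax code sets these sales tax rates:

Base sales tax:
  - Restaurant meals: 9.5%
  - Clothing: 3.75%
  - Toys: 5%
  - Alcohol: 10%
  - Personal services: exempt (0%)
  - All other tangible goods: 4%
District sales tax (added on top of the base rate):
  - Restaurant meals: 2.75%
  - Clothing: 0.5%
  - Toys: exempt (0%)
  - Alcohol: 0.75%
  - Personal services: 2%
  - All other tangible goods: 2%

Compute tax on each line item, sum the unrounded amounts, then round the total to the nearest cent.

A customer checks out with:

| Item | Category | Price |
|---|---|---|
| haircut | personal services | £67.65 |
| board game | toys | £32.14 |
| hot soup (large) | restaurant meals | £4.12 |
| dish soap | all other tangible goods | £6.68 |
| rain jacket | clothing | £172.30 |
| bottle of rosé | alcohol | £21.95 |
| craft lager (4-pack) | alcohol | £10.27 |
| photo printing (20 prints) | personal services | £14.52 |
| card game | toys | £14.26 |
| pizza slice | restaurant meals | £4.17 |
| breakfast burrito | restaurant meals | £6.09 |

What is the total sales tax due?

£16.91

Haircut £67.65: personal services → 0% + 2% district = 2% → £1.353
Board game £32.14: toys → 5% + 0% district = 5% → £1.607
Hot soup (large) £4.12: restaurant meals → 9.5% + 2.75% district = 12.25% → £0.5047
Dish soap £6.68: all other tangible goods → 4% + 2% district = 6% → £0.4008
Rain jacket £172.30: clothing → 3.75% + 0.5% district = 4.25% → £7.32275
Bottle of rosé £21.95: alcohol → 10% + 0.75% district = 10.75% → £2.359625
Craft lager (4-pack) £10.27: alcohol → 10% + 0.75% district = 10.75% → £1.104025
Photo printing (20 prints) £14.52: personal services → 0% + 2% district = 2% → £0.2904
Card game £14.26: toys → 5% + 0% district = 5% → £0.713
Pizza slice £4.17: restaurant meals → 9.5% + 2.75% district = 12.25% → £0.510825
Breakfast burrito £6.09: restaurant meals → 9.5% + 2.75% district = 12.25% → £0.746025
Unrounded tax sum = £16.91215 → £16.91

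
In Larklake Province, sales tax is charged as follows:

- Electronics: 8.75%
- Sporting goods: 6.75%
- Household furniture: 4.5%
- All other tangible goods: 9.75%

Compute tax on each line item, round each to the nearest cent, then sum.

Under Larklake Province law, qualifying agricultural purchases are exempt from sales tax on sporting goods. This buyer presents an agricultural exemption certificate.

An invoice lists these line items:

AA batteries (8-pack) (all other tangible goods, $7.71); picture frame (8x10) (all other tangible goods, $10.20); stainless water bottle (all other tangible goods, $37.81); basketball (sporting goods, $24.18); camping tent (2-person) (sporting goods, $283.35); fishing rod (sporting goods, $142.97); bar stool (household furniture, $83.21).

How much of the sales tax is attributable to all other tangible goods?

AA batteries (8-pack) $7.71: all other tangible goods → 9.75% → $0.75
Picture frame (8x10) $10.20: all other tangible goods → 9.75% → $0.99
Stainless water bottle $37.81: all other tangible goods → 9.75% → $3.69
Tax on all other tangible goods = $0.75 + $0.99 + $3.69 = $5.43

$5.43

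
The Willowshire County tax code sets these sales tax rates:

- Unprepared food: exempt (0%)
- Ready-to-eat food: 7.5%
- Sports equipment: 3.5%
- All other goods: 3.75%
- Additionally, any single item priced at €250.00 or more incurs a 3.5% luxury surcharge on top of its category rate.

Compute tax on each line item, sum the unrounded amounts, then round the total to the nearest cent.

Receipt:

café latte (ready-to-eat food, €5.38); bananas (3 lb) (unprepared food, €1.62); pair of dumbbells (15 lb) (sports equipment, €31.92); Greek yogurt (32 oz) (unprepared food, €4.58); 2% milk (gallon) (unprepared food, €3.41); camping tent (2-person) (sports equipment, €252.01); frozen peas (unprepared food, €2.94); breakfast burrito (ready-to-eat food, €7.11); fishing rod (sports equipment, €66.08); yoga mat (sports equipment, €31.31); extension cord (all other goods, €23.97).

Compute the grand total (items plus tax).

€454.33

Café latte €5.38: ready-to-eat food → 7.5% → €0.4035
Bananas (3 lb) €1.62: unprepared food → 0% → €0.00
Pair of dumbbells (15 lb) €31.92: sports equipment → 3.5% → €1.1172
Greek yogurt (32 oz) €4.58: unprepared food → 0% → €0.00
2% milk (gallon) €3.41: unprepared food → 0% → €0.00
Camping tent (2-person) €252.01: sports equipment → 3.5% + 3.5% surcharge = 7% → €17.6407
Frozen peas €2.94: unprepared food → 0% → €0.00
Breakfast burrito €7.11: ready-to-eat food → 7.5% → €0.53325
Fishing rod €66.08: sports equipment → 3.5% → €2.3128
Yoga mat €31.31: sports equipment → 3.5% → €1.09585
Extension cord €23.97: all other goods → 3.75% → €0.898875
Subtotal = €430.33; unrounded tax = €24.002175 → €24.00; total due = €454.33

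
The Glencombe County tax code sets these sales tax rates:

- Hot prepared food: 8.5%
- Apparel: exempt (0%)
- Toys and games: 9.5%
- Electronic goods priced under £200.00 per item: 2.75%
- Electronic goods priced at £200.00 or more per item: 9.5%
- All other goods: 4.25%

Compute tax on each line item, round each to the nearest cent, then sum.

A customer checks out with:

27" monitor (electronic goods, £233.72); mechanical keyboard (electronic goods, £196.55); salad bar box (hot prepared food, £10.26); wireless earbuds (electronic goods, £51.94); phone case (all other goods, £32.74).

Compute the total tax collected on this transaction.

27" monitor £233.72: electronic goods, £200.00 or more → 9.5% → £22.20
Mechanical keyboard £196.55: electronic goods, under £200.00 → 2.75% → £5.41
Salad bar box £10.26: hot prepared food → 8.5% → £0.87
Wireless earbuds £51.94: electronic goods, under £200.00 → 2.75% → £1.43
Phone case £32.74: all other goods → 4.25% → £1.39
Total tax = £22.20 + £5.41 + £0.87 + £1.43 + £1.39 = £31.30

£31.30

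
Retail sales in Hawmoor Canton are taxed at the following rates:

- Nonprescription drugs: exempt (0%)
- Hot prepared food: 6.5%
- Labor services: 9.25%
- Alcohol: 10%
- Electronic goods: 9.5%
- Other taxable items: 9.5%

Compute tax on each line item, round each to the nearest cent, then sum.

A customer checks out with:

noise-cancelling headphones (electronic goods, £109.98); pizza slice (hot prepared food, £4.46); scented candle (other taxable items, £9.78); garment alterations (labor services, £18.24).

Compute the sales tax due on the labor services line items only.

Garment alterations £18.24: labor services → 9.25% → £1.69
Tax on labor services = £1.69

£1.69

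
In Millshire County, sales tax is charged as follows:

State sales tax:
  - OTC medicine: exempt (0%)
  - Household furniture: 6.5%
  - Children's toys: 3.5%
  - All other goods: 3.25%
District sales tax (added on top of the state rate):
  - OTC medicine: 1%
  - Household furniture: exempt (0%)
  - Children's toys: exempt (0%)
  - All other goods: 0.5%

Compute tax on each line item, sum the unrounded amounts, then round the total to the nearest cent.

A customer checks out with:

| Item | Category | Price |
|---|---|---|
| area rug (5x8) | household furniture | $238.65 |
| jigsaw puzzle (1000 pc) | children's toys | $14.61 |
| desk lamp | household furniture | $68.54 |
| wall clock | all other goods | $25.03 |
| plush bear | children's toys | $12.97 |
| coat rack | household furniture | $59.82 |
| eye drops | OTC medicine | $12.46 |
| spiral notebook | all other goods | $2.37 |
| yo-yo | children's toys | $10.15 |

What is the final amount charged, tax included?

$470.93

Area rug (5x8) $238.65: household furniture → 6.5% + 0% district = 6.5% → $15.51225
Jigsaw puzzle (1000 pc) $14.61: children's toys → 3.5% + 0% district = 3.5% → $0.51135
Desk lamp $68.54: household furniture → 6.5% + 0% district = 6.5% → $4.4551
Wall clock $25.03: all other goods → 3.25% + 0.5% district = 3.75% → $0.938625
Plush bear $12.97: children's toys → 3.5% + 0% district = 3.5% → $0.45395
Coat rack $59.82: household furniture → 6.5% + 0% district = 6.5% → $3.8883
Eye drops $12.46: OTC medicine → 0% + 1% district = 1% → $0.1246
Spiral notebook $2.37: all other goods → 3.25% + 0.5% district = 3.75% → $0.088875
Yo-yo $10.15: children's toys → 3.5% + 0% district = 3.5% → $0.35525
Subtotal = $444.60; unrounded tax = $26.3283 → $26.33; total due = $470.93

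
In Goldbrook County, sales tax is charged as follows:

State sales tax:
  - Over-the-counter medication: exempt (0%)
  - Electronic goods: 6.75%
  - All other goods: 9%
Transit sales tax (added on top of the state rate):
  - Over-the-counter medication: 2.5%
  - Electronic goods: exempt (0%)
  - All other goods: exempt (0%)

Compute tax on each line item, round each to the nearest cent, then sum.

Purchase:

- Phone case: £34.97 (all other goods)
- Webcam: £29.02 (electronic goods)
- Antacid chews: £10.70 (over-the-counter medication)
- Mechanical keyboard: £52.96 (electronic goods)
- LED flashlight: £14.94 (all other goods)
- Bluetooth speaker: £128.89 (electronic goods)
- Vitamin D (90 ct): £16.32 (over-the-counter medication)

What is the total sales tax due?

Phone case £34.97: all other goods → 9% + 0% transit = 9% → £3.15
Webcam £29.02: electronic goods → 6.75% + 0% transit = 6.75% → £1.96
Antacid chews £10.70: over-the-counter medication → 0% + 2.5% transit = 2.5% → £0.27
Mechanical keyboard £52.96: electronic goods → 6.75% + 0% transit = 6.75% → £3.57
LED flashlight £14.94: all other goods → 9% + 0% transit = 9% → £1.34
Bluetooth speaker £128.89: electronic goods → 6.75% + 0% transit = 6.75% → £8.70
Vitamin D (90 ct) £16.32: over-the-counter medication → 0% + 2.5% transit = 2.5% → £0.41
Total tax = £3.15 + £1.96 + £0.27 + £3.57 + £1.34 + £8.70 + £0.41 = £19.40

£19.40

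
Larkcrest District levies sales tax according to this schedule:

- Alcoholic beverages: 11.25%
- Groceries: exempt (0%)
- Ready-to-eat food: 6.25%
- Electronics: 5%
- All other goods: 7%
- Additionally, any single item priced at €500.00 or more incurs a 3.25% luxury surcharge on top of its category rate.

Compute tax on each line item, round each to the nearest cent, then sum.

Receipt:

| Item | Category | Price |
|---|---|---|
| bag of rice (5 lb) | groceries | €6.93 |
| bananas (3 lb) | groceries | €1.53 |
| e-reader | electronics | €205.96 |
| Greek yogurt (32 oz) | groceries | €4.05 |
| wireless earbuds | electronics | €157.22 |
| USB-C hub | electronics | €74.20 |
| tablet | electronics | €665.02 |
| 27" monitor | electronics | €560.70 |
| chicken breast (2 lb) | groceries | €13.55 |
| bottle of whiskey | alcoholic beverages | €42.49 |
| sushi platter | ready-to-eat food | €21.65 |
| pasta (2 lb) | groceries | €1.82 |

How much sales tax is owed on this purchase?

Bag of rice (5 lb) €6.93: groceries → 0% → €0.00
Bananas (3 lb) €1.53: groceries → 0% → €0.00
E-reader €205.96: electronics → 5% → €10.30
Greek yogurt (32 oz) €4.05: groceries → 0% → €0.00
Wireless earbuds €157.22: electronics → 5% → €7.86
USB-C hub €74.20: electronics → 5% → €3.71
Tablet €665.02: electronics → 5% + 3.25% surcharge = 8.25% → €54.86
27" monitor €560.70: electronics → 5% + 3.25% surcharge = 8.25% → €46.26
Chicken breast (2 lb) €13.55: groceries → 0% → €0.00
Bottle of whiskey €42.49: alcoholic beverages → 11.25% → €4.78
Sushi platter €21.65: ready-to-eat food → 6.25% → €1.35
Pasta (2 lb) €1.82: groceries → 0% → €0.00
Total tax = €10.30 + €7.86 + €3.71 + €54.86 + €46.26 + €4.78 + €1.35 = €129.12

€129.12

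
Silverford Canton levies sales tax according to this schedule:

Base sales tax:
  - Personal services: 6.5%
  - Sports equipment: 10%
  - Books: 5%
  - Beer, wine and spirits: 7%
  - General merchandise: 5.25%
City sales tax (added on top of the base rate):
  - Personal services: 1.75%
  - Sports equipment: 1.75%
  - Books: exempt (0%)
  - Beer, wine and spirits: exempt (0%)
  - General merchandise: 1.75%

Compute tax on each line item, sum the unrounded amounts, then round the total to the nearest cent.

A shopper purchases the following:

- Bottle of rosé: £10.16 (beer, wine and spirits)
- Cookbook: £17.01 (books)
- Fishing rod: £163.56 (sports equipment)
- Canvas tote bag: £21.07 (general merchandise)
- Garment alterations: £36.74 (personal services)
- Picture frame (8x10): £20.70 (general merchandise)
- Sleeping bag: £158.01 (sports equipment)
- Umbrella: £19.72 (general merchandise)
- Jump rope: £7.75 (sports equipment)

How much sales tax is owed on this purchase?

Bottle of rosé £10.16: beer, wine and spirits → 7% + 0% city = 7% → £0.7112
Cookbook £17.01: books → 5% + 0% city = 5% → £0.8505
Fishing rod £163.56: sports equipment → 10% + 1.75% city = 11.75% → £19.2183
Canvas tote bag £21.07: general merchandise → 5.25% + 1.75% city = 7% → £1.4749
Garment alterations £36.74: personal services → 6.5% + 1.75% city = 8.25% → £3.03105
Picture frame (8x10) £20.70: general merchandise → 5.25% + 1.75% city = 7% → £1.449
Sleeping bag £158.01: sports equipment → 10% + 1.75% city = 11.75% → £18.566175
Umbrella £19.72: general merchandise → 5.25% + 1.75% city = 7% → £1.3804
Jump rope £7.75: sports equipment → 10% + 1.75% city = 11.75% → £0.910625
Unrounded tax sum = £47.59215 → £47.59

£47.59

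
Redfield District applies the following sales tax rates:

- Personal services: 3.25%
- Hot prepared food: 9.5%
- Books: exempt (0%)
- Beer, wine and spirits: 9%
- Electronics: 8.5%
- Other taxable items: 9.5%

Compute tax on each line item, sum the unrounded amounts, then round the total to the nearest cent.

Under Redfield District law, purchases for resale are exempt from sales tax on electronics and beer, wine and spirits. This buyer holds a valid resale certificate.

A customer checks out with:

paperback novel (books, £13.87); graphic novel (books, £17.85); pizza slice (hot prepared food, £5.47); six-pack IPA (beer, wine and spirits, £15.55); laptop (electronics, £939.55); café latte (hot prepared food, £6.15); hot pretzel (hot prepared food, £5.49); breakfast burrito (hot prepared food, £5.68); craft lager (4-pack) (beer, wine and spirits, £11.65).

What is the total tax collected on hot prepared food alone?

Pizza slice £5.47: hot prepared food → 9.5% → £0.51965
Café latte £6.15: hot prepared food → 9.5% → £0.58425
Hot pretzel £5.49: hot prepared food → 9.5% → £0.52155
Breakfast burrito £5.68: hot prepared food → 9.5% → £0.5396
Tax on hot prepared food: unrounded sum = £2.16505 → £2.17

£2.17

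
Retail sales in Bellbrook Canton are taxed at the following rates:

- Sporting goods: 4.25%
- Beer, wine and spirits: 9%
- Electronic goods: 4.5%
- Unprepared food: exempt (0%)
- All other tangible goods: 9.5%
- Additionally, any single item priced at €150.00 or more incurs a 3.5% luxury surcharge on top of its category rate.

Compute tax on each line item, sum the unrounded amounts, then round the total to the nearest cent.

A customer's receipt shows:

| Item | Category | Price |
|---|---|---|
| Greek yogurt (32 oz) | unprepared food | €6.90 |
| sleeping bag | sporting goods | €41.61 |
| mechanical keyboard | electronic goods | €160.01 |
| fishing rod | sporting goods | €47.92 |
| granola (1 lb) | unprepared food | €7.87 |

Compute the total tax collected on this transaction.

Greek yogurt (32 oz) €6.90: unprepared food → 0% → €0.00
Sleeping bag €41.61: sporting goods → 4.25% → €1.768425
Mechanical keyboard €160.01: electronic goods → 4.5% + 3.5% surcharge = 8% → €12.8008
Fishing rod €47.92: sporting goods → 4.25% → €2.0366
Granola (1 lb) €7.87: unprepared food → 0% → €0.00
Unrounded tax sum = €16.605825 → €16.61

€16.61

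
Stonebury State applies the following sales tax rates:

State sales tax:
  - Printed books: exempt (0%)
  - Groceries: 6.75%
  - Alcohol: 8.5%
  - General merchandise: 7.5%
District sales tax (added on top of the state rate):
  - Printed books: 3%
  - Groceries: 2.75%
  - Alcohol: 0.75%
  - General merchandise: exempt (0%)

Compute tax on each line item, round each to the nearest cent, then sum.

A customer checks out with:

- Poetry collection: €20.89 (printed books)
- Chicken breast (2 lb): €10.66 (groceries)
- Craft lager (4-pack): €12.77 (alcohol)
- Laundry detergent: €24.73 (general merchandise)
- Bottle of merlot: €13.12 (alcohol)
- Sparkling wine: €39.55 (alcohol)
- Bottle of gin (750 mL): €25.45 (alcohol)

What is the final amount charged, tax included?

Poetry collection €20.89: printed books → 0% + 3% district = 3% → €0.63
Chicken breast (2 lb) €10.66: groceries → 6.75% + 2.75% district = 9.5% → €1.01
Craft lager (4-pack) €12.77: alcohol → 8.5% + 0.75% district = 9.25% → €1.18
Laundry detergent €24.73: general merchandise → 7.5% + 0% district = 7.5% → €1.85
Bottle of merlot €13.12: alcohol → 8.5% + 0.75% district = 9.25% → €1.21
Sparkling wine €39.55: alcohol → 8.5% + 0.75% district = 9.25% → €3.66
Bottle of gin (750 mL) €25.45: alcohol → 8.5% + 0.75% district = 9.25% → €2.35
Subtotal = €147.17; tax = €11.89; total due = €159.06

€159.06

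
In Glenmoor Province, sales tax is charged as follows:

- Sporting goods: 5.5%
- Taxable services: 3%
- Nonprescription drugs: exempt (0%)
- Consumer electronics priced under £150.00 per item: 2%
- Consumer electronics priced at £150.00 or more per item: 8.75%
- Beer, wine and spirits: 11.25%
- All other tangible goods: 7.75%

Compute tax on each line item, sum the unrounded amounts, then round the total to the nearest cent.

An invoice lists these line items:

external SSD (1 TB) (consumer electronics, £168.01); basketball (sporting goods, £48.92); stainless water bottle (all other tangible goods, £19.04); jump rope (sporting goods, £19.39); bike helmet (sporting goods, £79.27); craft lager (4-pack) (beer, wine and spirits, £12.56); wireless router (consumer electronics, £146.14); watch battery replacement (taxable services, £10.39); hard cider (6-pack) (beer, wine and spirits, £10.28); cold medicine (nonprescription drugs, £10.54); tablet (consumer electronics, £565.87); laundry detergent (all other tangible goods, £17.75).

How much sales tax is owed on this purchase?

£80.99

External SSD (1 TB) £168.01: consumer electronics, £150.00 or more → 8.75% → £14.700875
Basketball £48.92: sporting goods → 5.5% → £2.6906
Stainless water bottle £19.04: all other tangible goods → 7.75% → £1.4756
Jump rope £19.39: sporting goods → 5.5% → £1.06645
Bike helmet £79.27: sporting goods → 5.5% → £4.35985
Craft lager (4-pack) £12.56: beer, wine and spirits → 11.25% → £1.413
Wireless router £146.14: consumer electronics, under £150.00 → 2% → £2.9228
Watch battery replacement £10.39: taxable services → 3% → £0.3117
Hard cider (6-pack) £10.28: beer, wine and spirits → 11.25% → £1.1565
Cold medicine £10.54: nonprescription drugs → 0% → £0.00
Tablet £565.87: consumer electronics, £150.00 or more → 8.75% → £49.513625
Laundry detergent £17.75: all other tangible goods → 7.75% → £1.375625
Unrounded tax sum = £80.986625 → £80.99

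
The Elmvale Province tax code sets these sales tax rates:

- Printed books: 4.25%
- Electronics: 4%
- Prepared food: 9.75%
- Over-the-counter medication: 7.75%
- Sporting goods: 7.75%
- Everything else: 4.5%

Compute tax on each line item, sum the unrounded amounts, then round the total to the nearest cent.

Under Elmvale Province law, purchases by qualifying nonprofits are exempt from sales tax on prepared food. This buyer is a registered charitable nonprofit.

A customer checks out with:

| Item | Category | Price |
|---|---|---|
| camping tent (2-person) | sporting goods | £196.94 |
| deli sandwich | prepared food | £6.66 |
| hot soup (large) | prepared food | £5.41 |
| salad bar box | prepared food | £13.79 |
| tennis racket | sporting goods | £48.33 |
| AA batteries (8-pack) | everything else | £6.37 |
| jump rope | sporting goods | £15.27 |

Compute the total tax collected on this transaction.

£20.48

Camping tent (2-person) £196.94: sporting goods → 7.75% → £15.26285
Deli sandwich £6.66: prepared food, buyer-exempt → 0% → £0.00
Hot soup (large) £5.41: prepared food, buyer-exempt → 0% → £0.00
Salad bar box £13.79: prepared food, buyer-exempt → 0% → £0.00
Tennis racket £48.33: sporting goods → 7.75% → £3.745575
AA batteries (8-pack) £6.37: everything else → 4.5% → £0.28665
Jump rope £15.27: sporting goods → 7.75% → £1.183425
Unrounded tax sum = £20.4785 → £20.48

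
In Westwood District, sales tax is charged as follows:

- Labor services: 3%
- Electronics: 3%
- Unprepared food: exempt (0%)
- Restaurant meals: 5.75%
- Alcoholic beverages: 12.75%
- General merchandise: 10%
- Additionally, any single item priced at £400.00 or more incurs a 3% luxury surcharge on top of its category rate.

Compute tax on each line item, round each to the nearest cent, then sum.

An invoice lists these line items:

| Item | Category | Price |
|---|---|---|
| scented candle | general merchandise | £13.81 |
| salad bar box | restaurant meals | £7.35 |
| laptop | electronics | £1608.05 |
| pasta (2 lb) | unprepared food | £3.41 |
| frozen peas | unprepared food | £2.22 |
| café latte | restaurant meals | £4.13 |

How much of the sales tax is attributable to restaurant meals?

Salad bar box £7.35: restaurant meals → 5.75% → £0.42
Café latte £4.13: restaurant meals → 5.75% → £0.24
Tax on restaurant meals = £0.42 + £0.24 = £0.66

£0.66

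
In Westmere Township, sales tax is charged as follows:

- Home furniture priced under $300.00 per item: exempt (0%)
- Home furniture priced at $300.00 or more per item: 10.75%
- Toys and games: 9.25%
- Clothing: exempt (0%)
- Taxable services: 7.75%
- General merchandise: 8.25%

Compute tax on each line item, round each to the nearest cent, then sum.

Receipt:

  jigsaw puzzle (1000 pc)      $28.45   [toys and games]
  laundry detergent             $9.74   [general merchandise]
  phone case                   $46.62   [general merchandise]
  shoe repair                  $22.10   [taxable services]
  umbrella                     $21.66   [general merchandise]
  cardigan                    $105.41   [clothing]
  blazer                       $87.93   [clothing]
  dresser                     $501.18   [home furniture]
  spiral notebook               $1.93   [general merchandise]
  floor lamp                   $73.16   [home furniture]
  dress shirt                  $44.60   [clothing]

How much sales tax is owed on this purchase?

$64.82

Jigsaw puzzle (1000 pc) $28.45: toys and games → 9.25% → $2.63
Laundry detergent $9.74: general merchandise → 8.25% → $0.80
Phone case $46.62: general merchandise → 8.25% → $3.85
Shoe repair $22.10: taxable services → 7.75% → $1.71
Umbrella $21.66: general merchandise → 8.25% → $1.79
Cardigan $105.41: clothing → 0% → $0.00
Blazer $87.93: clothing → 0% → $0.00
Dresser $501.18: home furniture, $300.00 or more → 10.75% → $53.88
Spiral notebook $1.93: general merchandise → 8.25% → $0.16
Floor lamp $73.16: home furniture, under $300.00 → 0% → $0.00
Dress shirt $44.60: clothing → 0% → $0.00
Total tax = $2.63 + $0.80 + $3.85 + $1.71 + $1.79 + $53.88 + $0.16 = $64.82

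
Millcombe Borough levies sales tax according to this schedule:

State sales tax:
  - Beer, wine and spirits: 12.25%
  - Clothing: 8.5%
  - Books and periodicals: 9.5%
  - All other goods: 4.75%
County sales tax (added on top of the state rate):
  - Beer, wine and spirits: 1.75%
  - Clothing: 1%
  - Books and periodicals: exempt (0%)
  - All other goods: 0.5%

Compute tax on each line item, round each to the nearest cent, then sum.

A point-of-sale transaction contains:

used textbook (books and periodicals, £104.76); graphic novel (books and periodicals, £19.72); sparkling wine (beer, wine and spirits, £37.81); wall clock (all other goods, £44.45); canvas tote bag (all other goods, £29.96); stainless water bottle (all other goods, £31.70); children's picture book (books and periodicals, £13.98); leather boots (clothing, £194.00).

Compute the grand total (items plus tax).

£518.81

Used textbook £104.76: books and periodicals → 9.5% + 0% county = 9.5% → £9.95
Graphic novel £19.72: books and periodicals → 9.5% + 0% county = 9.5% → £1.87
Sparkling wine £37.81: beer, wine and spirits → 12.25% + 1.75% county = 14% → £5.29
Wall clock £44.45: all other goods → 4.75% + 0.5% county = 5.25% → £2.33
Canvas tote bag £29.96: all other goods → 4.75% + 0.5% county = 5.25% → £1.57
Stainless water bottle £31.70: all other goods → 4.75% + 0.5% county = 5.25% → £1.66
Children's picture book £13.98: books and periodicals → 9.5% + 0% county = 9.5% → £1.33
Leather boots £194.00: clothing → 8.5% + 1% county = 9.5% → £18.43
Subtotal = £476.38; tax = £42.43; total due = £518.81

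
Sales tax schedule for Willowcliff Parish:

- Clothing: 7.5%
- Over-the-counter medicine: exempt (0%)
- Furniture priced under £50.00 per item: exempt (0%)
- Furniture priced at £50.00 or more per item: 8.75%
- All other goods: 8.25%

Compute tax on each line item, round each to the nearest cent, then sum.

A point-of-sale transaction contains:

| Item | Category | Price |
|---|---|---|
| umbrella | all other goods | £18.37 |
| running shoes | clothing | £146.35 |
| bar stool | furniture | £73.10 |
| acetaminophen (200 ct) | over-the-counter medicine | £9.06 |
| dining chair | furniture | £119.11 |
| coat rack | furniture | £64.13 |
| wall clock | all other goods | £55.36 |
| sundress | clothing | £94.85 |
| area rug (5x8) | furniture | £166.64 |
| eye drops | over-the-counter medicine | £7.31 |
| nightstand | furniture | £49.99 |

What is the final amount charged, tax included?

£865.46

Umbrella £18.37: all other goods → 8.25% → £1.52
Running shoes £146.35: clothing → 7.5% → £10.98
Bar stool £73.10: furniture, £50.00 or more → 8.75% → £6.40
Acetaminophen (200 ct) £9.06: over-the-counter medicine → 0% → £0.00
Dining chair £119.11: furniture, £50.00 or more → 8.75% → £10.42
Coat rack £64.13: furniture, £50.00 or more → 8.75% → £5.61
Wall clock £55.36: all other goods → 8.25% → £4.57
Sundress £94.85: clothing → 7.5% → £7.11
Area rug (5x8) £166.64: furniture, £50.00 or more → 8.75% → £14.58
Eye drops £7.31: over-the-counter medicine → 0% → £0.00
Nightstand £49.99: furniture, under £50.00 → 0% → £0.00
Subtotal = £804.27; tax = £61.19; total due = £865.46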